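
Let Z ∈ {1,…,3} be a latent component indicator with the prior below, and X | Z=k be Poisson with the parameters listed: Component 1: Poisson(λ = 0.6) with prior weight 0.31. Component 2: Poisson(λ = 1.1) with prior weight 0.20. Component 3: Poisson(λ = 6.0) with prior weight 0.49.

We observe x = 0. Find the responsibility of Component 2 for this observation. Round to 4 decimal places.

The responsibility of component k is P(Z=k) f_k(x) divided by Σ_j P(Z=j) f_j(x).
Component likelihoods at x = 0:
  f_1 = e^(−0.6)·0.6^0/0! = 0.548812
  f_2 = e^(−1.1)·1.1^0/0! = 0.332871
  f_3 = e^(−6.0)·6.0^0/0! = 0.00247875
Unnormalised posteriors:
  P(Z=1)·f_1 = 0.31 × 0.548812 = 0.170132
  P(Z=2)·f_2 = 0.20 × 0.332871 = 0.0665742
  P(Z=3)·f_3 = 0.49 × 0.00247875 = 0.00121459
Sum: 0.170132 + 0.0665742 + 0.00121459 = 0.23792
So the posterior for Component 2 is 0.0665742 / 0.23792 ≈ 0.2798.

0.2798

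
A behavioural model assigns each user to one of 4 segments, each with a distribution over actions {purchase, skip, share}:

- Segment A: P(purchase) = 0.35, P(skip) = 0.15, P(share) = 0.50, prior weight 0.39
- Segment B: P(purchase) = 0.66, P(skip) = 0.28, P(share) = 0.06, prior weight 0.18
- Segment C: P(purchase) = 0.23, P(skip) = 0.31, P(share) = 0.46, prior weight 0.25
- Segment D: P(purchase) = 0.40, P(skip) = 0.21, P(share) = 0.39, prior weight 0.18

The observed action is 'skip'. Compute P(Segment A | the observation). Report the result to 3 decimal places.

Apply Bayes' rule: the posterior for each component is proportional to its prior times its likelihood at x.
Categorical probabilities:
  L_A = 0.15
  L_B = 0.28
  L_C = 0.31
  L_D = 0.21
Unnormalised posteriors:
  π_A·L_A = 0.39 × 0.15 = 0.0585
  π_B·L_B = 0.18 × 0.28 = 0.0504
  π_C·L_C = 0.25 × 0.31 = 0.0775
  π_D·L_D = 0.18 × 0.21 = 0.0378
Normaliser: 0.0585 + 0.0504 + 0.0775 + 0.0378 = 0.2242
P(Segment A | 'skip') = 0.0585 / 0.2242 ≈ 0.261

0.261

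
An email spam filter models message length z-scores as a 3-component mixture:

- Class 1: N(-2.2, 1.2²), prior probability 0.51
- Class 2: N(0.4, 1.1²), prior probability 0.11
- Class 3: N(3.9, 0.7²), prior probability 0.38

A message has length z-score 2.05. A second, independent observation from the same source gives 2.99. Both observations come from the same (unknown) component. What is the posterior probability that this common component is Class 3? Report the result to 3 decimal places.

0.846

The responsibility of component k is π_k f_k(x) divided by Σ_j π_j f_j(x).
Since both observations come from the same component, the likelihood for component k is f_k(x₁)·f_k(x₂).
  p_1 = [(1/(1.2·√(2π)))·exp(−(2.05−-2.2)²/(2·1.2²)) = 0.332452·exp(-6.27170) = 0.000628006] × [2.88306e-05] = 1.81058e-08
  p_2 = [(1/(1.1·√(2π)))·exp(−(2.05−0.4)²/(2·1.1²)) = 0.362675·exp(-1.12500) = 0.117743] × [0.0226818] = 0.00267063
  p_3 = [(1/(0.7·√(2π)))·exp(−(2.05−3.9)²/(2·0.7²)) = 0.569918·exp(-3.49235) = 0.0173422] × [0.244812] = 0.00424559
Weight by the priors:
  π_1·p_1 = 0.51 × 1.81058e-08 = 9.23395e-09
  π_2·p_2 = 0.11 × 0.00267063 = 0.00029377
  π_3·p_3 = 0.38 × 0.00424559 = 0.00161332
Normaliser: 9.23395e-09 + 0.00029377 + 0.00161332 = 0.0019071
P(Class 3 | data) ≈ 0.846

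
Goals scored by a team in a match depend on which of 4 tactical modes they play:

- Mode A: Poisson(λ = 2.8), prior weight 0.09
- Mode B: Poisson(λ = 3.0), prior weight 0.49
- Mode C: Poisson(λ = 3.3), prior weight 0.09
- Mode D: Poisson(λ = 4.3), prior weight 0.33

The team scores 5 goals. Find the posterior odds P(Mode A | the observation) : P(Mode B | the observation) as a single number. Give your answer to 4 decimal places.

0.1589

Only the two components matter; the odds are (π_i f_i(x)) / (π_j f_j(x)).
Poisson probabilities:
  p_A = 0.0872136
  p_B = 0.100819
  p_C = 0.120286
  p_D = 0.166224
Odds = (0.09/0.49) × (0.0872136/0.100819) = 0.183673 × 0.865053 ≈ 0.1589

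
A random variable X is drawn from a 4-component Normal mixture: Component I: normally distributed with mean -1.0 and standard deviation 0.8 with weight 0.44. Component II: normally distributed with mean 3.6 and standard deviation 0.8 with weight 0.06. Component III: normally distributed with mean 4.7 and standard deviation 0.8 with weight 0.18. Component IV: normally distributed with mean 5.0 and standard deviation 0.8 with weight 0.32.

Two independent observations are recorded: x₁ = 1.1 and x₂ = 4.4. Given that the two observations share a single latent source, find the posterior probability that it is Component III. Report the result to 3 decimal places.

0.024

By Bayes' theorem, P(k | x) = P(Z=k) f_k(x) / Σ_j P(Z=j) f_j(x).
Since both observations come from the same component, the likelihood for component k is f_k(x₁)·f_k(x₂).
  L_I = [(1/(0.8·√(2π)))·exp(−(1.1−-1.0)²/(2·0.8²)) = 0.498678·exp(-3.44531) = 0.0159052] × [6.36867e-11] = 1.01295e-12
  L_II = [(1/(0.8·√(2π)))·exp(−(1.1−3.6)²/(2·0.8²)) = 0.498678·exp(-4.88281) = 0.00377782] × [0.302463] = 0.00114265
  L_III = [(1/(0.8·√(2π)))·exp(−(1.1−4.7)²/(2·0.8²)) = 0.498678·exp(-10.12500) = 1.99797e-05] × [0.464819] = 9.28693e-06
  L_IV = [(1/(0.8·√(2π)))·exp(−(1.1−5.0)²/(2·0.8²)) = 0.498678·exp(-11.88281) = 3.44493e-06] × [0.376422] = 1.29675e-06
Multiply by the mixture weights:
  P(Z=I)·L_I = 0.44 × 1.01295e-12 = 4.45699e-13
  P(Z=II)·L_II = 0.06 × 0.00114265 = 6.85592e-05
  P(Z=III)·L_III = 0.18 × 9.28693e-06 = 1.67165e-06
  P(Z=IV)·L_IV = 0.32 × 1.29675e-06 = 4.14959e-07
Evidence: 4.45699e-13 + 6.85592e-05 + 1.67165e-06 + 4.14959e-07 = 7.06458e-05
P(Component III | x₁,x₂) = 1.67165e-06 / 7.06458e-05 ≈ 0.024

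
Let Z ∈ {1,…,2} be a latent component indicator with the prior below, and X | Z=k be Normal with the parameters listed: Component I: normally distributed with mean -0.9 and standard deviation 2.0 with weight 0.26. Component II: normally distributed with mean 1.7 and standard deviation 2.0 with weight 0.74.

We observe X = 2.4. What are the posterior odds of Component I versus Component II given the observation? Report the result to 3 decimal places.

0.096

Only the two components matter; the odds are (π_i f_i(x)) / (π_j f_j(x)).
Evaluate each component's likelihood at the observed value:
  L_I = 0.0511325
  L_II = 0.18762
Posterior odds = (π_I·L_I) / (π_II·L_II) = (0.26·0.0511325) / (0.74·0.18762) = 0.0132944 / 0.138839 ≈ 0.096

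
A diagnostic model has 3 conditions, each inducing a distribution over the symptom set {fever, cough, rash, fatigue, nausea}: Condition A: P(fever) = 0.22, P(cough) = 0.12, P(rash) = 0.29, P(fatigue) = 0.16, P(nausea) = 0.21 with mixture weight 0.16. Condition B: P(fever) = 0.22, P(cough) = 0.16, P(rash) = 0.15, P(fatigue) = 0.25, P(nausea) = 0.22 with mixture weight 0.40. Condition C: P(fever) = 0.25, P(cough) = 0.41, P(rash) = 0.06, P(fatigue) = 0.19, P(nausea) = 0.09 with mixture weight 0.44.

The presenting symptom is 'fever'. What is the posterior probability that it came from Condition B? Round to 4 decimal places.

0.3774

Apply Bayes' rule: the posterior for each component is proportional to its prior times its likelihood at x.
Component likelihoods at x = 'fever':
  p_A = 0.22
  p_B = 0.22
  p_C = 0.25
Unnormalised posteriors:
  π_A·p_A = 0.16 × 0.22 = 0.0352
  π_B·p_B = 0.40 × 0.22 = 0.088
  π_C·p_C = 0.44 × 0.25 = 0.11
Sum: 0.0352 + 0.088 + 0.11 = 0.2332
So the posterior for Condition B is 0.088 / 0.2332 ≈ 0.3774.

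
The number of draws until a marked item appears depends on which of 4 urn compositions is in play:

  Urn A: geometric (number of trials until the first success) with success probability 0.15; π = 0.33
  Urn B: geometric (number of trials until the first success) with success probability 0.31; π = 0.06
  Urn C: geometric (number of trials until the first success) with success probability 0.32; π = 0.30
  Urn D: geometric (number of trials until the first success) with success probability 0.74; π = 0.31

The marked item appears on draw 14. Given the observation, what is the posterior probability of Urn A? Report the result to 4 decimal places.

0.8837

Apply Bayes' rule: the posterior for each component is proportional to its prior times its likelihood at x.
Evaluate each component's likelihood at the observed value:
  L_A = 0.0181358
  L_B = 0.00249115
  L_C = 0.00212699
  L_D = 1.83605e-08
Prior × likelihood for each component:
  P(Z=A)·L_A = 0.33 × 0.0181358 = 0.00598482
  P(Z=B)·L_B = 0.06 × 0.00249115 = 0.000149469
  P(Z=C)·L_C = 0.30 × 0.00212699 = 0.000638098
  P(Z=D)·L_D = 0.31 × 1.83605e-08 = 5.69176e-09
Evidence: 0.00598482 + 0.000149469 + 0.000638098 + 5.69176e-09 = 0.00677239
P(Urn A | data) ≈ 0.8837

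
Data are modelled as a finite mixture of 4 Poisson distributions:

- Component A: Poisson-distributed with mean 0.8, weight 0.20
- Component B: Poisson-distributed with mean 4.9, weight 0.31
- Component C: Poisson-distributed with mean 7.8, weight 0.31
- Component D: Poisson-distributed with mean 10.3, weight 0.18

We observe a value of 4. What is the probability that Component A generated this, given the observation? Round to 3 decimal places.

0.019

P(component k | x) = π_k·f_k(x) / marginal(x), where marginal(x) = Σ_j π_j·f_j(x).
Evaluate each component's likelihood at the observed value:
  p_A = e^(−0.8)·0.8^4/4! = 0.00766855
  p_B = e^(−4.9)·4.9^4/4! = 0.178867
  p_C = e^(−7.8)·7.8^4/4! = 0.0631932
  p_D = e^(−10.3)·10.3^4/4! = 0.0157726
Unnormalised posteriors:
  π_A·p_A = 0.20 × 0.00766855 = 0.00153371
  π_B·p_B = 0.31 × 0.178867 = 0.0554488
  π_C·p_C = 0.31 × 0.0631932 = 0.0195899
  π_D·p_D = 0.18 × 0.0157726 = 0.00283908
Normaliser: 0.00153371 + 0.0554488 + 0.0195899 + 0.00283908 = 0.0794114
Responsibility of Component A: 0.00153371 / 0.0794114 ≈ 0.019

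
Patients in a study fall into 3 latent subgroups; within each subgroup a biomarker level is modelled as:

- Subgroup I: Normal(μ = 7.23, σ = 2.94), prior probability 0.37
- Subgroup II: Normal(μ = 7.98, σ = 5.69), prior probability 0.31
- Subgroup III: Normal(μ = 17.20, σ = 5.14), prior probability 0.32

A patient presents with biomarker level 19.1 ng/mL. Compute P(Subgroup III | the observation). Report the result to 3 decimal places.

Apply Bayes' rule: the posterior for each component is proportional to its prior times its likelihood at x.
Evaluate each component's likelihood at the observed value:
  L_I = 3.91657e-05
  L_II = 0.0103859
  L_III = 0.0724896
Multiply by the mixture weights:
  P(Z=I)·L_I = 0.37 × 3.91657e-05 = 1.44913e-05
  P(Z=II)·L_II = 0.31 × 0.0103859 = 0.00321963
  P(Z=III)·L_III = 0.32 × 0.0724896 = 0.0231967
Denominator: 1.44913e-05 + 0.00321963 + 0.0231967 = 0.0264308
P(Subgroup III | 19.1 ng/mL) ≈ 0.878

0.878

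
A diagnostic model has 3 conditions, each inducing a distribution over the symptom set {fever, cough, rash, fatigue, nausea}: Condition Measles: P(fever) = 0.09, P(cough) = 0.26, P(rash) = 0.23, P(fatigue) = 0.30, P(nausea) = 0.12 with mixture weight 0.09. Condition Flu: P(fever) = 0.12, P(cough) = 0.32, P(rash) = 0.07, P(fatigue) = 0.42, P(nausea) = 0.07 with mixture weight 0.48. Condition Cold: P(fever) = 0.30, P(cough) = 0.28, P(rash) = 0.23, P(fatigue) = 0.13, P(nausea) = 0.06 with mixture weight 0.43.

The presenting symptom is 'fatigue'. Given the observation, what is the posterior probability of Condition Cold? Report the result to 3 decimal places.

0.196

The responsibility of component k is π_k f_k(x) divided by Σ_j π_j f_j(x).
Component likelihoods at x = 'fatigue':
  L_Measles = P(fatigue | comp) = 0.30
  L_Flu = P(fatigue | comp) = 0.42
  L_Cold = P(fatigue | comp) = 0.13
Multiply by the mixture weights:
  π_Measles·L_Measles = 0.09 × 0.3 = 0.027
  π_Flu·L_Flu = 0.48 × 0.42 = 0.2016
  π_Cold·L_Cold = 0.43 × 0.13 = 0.0559
Normaliser: 0.027 + 0.2016 + 0.0559 = 0.2845
Responsibility of Condition Cold: 0.0559 / 0.2845 ≈ 0.196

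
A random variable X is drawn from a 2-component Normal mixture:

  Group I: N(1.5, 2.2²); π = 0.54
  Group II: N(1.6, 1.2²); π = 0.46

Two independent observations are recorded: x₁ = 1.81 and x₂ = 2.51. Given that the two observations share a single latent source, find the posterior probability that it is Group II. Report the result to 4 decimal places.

The responsibility of component k is w_k f_k(x) divided by Σ_j w_j f_j(x).
Since both observations come from the same component, the likelihood for component k is f_k(x₁)·f_k(x₂).
  p_I = [0.179546] × [0.1632] = 0.0293019
  p_II = [0.3274] × [0.249376] = 0.0816456
Weight by the priors:
  w_I·p_I = 0.54 × 0.0293019 = 0.015823
  w_II·p_II = 0.46 × 0.0816456 = 0.037557
Normaliser: 0.015823 + 0.037557 = 0.05338
Responsibility of Group II: 0.037557 / 0.05338 ≈ 0.7036

0.7036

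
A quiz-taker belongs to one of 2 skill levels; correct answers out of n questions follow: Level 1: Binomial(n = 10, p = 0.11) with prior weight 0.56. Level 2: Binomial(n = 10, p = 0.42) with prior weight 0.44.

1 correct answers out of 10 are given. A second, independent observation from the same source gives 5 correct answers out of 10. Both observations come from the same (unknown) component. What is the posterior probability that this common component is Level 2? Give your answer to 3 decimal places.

By Bayes' theorem, P(k | x) = π_k f_k(x) / Σ_j π_j f_j(x).
Since both observations come from the same component, the likelihood for component k is f_k(x₁)·f_k(x₂).
  f_1 = [0.385392] × [0.00226628] = 0.000873407
  f_2 = [0.0311962] × [0.216166] = 0.00674354
Unnormalised posteriors:
  π_1·f_1 = 0.56 × 0.000873407 = 0.000489108
  π_2·f_2 = 0.44 × 0.00674354 = 0.00296716
Sum: 0.000489108 + 0.00296716 = 0.00345627
Responsibility of Level 2: 0.00296716 / 0.00345627 ≈ 0.858

0.858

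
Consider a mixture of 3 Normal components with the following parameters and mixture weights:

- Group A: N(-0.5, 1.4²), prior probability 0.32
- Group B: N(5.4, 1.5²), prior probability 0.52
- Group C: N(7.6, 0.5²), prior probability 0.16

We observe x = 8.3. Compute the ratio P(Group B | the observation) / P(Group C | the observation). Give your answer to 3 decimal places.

Posterior odds = (P(Z=i) f_i(x)) / (P(Z=j) f_j(x)); the normalising sum cancels.
Evaluate each component's likelihood at the observed value:
  L_A = (1/(1.4·√(2π)))·exp(−(8.3−-0.5)²/(2·1.4²)) = 0.284959·exp(-19.75510) = 7.50326e-10
  L_B = (1/(1.5·√(2π)))·exp(−(8.3−5.4)²/(2·1.5²)) = 0.265962·exp(-1.86889) = 0.0410365
  L_C = (1/(0.5·√(2π)))·exp(−(8.3−7.6)²/(2·0.5²)) = 0.797885·exp(-0.98000) = 0.299455
Odds = (0.52/0.16) × (0.0410365/0.299455) = 3.25 × 0.137037 ≈ 0.445

0.445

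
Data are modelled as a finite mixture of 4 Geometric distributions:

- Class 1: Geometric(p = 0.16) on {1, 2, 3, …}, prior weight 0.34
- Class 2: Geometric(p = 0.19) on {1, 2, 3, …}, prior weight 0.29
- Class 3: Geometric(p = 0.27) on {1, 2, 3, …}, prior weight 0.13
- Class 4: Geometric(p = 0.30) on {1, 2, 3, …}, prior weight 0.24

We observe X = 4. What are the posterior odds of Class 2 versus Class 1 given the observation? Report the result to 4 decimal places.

0.9082

Posterior odds = (P(Z=i) f_i(x)) / (P(Z=j) f_j(x)); the normalising sum cancels.
Evaluate each component's likelihood at the observed value:
  f_1 = 0.0948326
  f_2 = 0.100974
  f_3 = 0.105035
  f_4 = 0.1029
0.0292824 / 0.0322431 ≈ 0.9082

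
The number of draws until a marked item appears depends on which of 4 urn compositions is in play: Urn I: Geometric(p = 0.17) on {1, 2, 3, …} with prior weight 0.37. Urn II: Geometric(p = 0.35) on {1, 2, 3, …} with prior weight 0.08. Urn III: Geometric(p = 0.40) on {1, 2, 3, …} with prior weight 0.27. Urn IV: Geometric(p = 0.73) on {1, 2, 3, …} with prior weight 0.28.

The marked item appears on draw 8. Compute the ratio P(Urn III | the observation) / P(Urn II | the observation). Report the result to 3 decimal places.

2.203

Since P(k|x) ∝ w_k f_k(x), the posterior odds are w_i f_i(x) / (w_j f_j(x)).
Geometric probabilities:
  p_I = 0.17·(1−0.17)^7 = 0.17·0.271361 = 0.0461313
  p_II = 0.35·(1−0.35)^7 = 0.35·0.0490223 = 0.0171578
  p_III = 0.40·(1−0.40)^7 = 0.40·0.0279936 = 0.0111974
  p_IV = 0.73·(1−0.73)^7 = 0.73·0.000104604 = 7.63606e-05
Posterior odds = (w_III·p_III) / (w_II·p_II) = (0.27·0.0111974) / (0.08·0.0171578) = 0.00302331 / 0.00137262 ≈ 2.203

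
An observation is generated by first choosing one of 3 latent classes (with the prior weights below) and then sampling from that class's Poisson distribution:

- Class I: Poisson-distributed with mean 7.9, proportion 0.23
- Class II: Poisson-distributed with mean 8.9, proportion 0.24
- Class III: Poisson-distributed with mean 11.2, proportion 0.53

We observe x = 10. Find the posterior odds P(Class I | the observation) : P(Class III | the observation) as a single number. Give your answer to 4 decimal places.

0.3587

Only the two components matter; the odds are (π_i f_i(x)) / (π_j f_j(x)).
Evaluate each component's likelihood at the observed value:
  f_I = e^(−7.9)·7.9^10/10! = 0.0967345
  f_II = e^(−8.9)·8.9^10/10! = 0.117197
  f_III = e^(−11.2)·11.2^10/10! = 0.117036
0.0222489 / 0.062029 ≈ 0.3587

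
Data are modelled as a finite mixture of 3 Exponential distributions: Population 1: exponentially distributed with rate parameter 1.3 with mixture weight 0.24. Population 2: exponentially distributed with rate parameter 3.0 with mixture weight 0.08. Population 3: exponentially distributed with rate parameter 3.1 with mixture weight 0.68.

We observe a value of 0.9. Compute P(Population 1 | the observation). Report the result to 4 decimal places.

0.3994

By Bayes' theorem, P(k | x) = w_k f_k(x) / Σ_j w_j f_j(x).
Exponential densities:
  p_1 = 0.403477
  p_2 = 0.201617
  p_3 = 0.190406
Prior × likelihood for each component:
  w_1·p_1 = 0.24 × 0.403477 = 0.0968345
  w_2·p_2 = 0.08 × 0.201617 = 0.0161293
  w_3·p_3 = 0.68 × 0.190406 = 0.129476
Evidence: 0.0968345 + 0.0161293 + 0.129476 = 0.24244
So the posterior for Population 1 is 0.0968345 / 0.24244 ≈ 0.3994.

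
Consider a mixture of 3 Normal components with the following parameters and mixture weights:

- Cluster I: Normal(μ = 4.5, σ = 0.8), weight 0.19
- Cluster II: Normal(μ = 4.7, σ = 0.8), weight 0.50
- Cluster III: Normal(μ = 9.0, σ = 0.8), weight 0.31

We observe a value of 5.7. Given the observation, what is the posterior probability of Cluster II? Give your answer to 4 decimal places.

0.7876

By Bayes' theorem, P(k | x) = π_k f_k(x) / Σ_j π_j f_j(x).
Component likelihoods at x = 5.7:
  L_I = 0.161897
  L_II = 0.228311
  L_III = 0.000100676
Multiply by the mixture weights:
  π_I·L_I = 0.19 × 0.161897 = 0.0307604
  π_II·L_II = 0.50 × 0.228311 = 0.114156
  π_III·L_III = 0.31 × 0.000100676 = 3.12094e-05
Evidence: 0.0307604 + 0.114156 + 3.12094e-05 = 0.144947
P(Cluster II | x) = 0.114156 / 0.144947 ≈ 0.7876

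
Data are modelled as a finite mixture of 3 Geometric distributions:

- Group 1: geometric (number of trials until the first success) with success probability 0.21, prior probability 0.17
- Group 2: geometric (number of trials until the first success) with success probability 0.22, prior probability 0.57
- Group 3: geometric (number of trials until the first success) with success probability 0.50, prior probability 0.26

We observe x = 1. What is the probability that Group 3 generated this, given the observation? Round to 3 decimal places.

0.447

P(component k | x) = P(Z=k)·f_k(x) / marginal(x), where marginal(x) = Σ_j P(Z=j)·f_j(x).
Component likelihoods at x = 1:
  p_1 = 0.21·(1−0.21)^0 = 0.21·1 = 0.21
  p_2 = 0.22·(1−0.22)^0 = 0.22·1 = 0.22
  p_3 = 0.50·(1−0.50)^0 = 0.50·1 = 0.5
Unnormalised posteriors:
  P(Z=1)·p_1 = 0.17 × 0.21 = 0.0357
  P(Z=2)·p_2 = 0.57 × 0.22 = 0.1254
  P(Z=3)·p_3 = 0.26 × 0.5 = 0.13
Evidence: 0.0357 + 0.1254 + 0.13 = 0.2911
P(Group 3 | x) = 0.13 / 0.2911 ≈ 0.447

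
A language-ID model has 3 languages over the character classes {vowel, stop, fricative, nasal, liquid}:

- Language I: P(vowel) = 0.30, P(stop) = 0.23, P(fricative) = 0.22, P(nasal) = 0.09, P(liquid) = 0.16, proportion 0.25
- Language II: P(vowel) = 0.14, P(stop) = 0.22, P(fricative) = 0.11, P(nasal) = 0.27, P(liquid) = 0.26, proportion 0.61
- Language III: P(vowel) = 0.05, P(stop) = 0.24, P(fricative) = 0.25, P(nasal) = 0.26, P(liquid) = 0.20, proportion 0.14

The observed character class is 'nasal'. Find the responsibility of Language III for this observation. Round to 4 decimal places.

0.1628

P(component k | x) = π_k·f_k(x) / marginal(x), where marginal(x) = Σ_j π_j·f_j(x).
Categorical probabilities:
  L_I = P(nasal | comp) = 0.09
  L_II = P(nasal | comp) = 0.27
  L_III = P(nasal | comp) = 0.26
Prior × likelihood for each component:
  π_I·L_I = 0.25 × 0.09 = 0.0225
  π_II·L_II = 0.61 × 0.27 = 0.1647
  π_III·L_III = 0.14 × 0.26 = 0.0364
Normaliser: 0.0225 + 0.1647 + 0.0364 = 0.2236
Responsibility of Language III: 0.0364 / 0.2236 ≈ 0.1628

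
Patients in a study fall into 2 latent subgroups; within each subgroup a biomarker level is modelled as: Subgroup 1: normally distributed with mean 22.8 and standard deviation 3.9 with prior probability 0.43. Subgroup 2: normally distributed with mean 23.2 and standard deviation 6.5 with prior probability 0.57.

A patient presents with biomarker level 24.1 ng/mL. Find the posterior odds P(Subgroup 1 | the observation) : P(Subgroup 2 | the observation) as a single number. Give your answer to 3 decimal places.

Only the two components matter; the odds are (P(Z=i) f_i(x)) / (P(Z=j) f_j(x)).
Component likelihoods at x = 24.1 ng/mL:
  f_1 = (1/(3.9·√(2π)))·exp(−(24.1−22.8)²/(2·3.9²)) = 0.102293·exp(-0.05556) = 0.0967649
  f_2 = (1/(6.5·√(2π)))·exp(−(24.1−23.2)²/(2·6.5²)) = 0.061376·exp(-0.00959) = 0.0607902
0.0416089 / 0.0346504 ≈ 1.201

1.201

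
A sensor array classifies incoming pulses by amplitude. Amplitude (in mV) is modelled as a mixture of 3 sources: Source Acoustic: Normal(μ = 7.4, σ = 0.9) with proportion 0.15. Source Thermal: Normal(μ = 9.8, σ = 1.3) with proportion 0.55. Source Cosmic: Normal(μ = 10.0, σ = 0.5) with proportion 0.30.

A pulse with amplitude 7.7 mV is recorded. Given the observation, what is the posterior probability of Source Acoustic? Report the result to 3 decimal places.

Apply Bayes' rule: the posterior for each component is proportional to its prior times its likelihood at x.
Normal densities:
  L_Acoustic = 0.419315
  L_Thermal = 0.0832392
  L_Cosmic = 2.02817e-05
Multiply by the mixture weights:
  π_Acoustic·L_Acoustic = 0.15 × 0.419315 = 0.0628972
  π_Thermal·L_Thermal = 0.55 × 0.0832392 = 0.0457816
  π_Cosmic·L_Cosmic = 0.30 × 2.02817e-05 = 6.08451e-06
Marginal: 0.0628972 + 0.0457816 + 6.08451e-06 = 0.108685
P(Source Acoustic | 7.7 mV) ≈ 0.579

0.579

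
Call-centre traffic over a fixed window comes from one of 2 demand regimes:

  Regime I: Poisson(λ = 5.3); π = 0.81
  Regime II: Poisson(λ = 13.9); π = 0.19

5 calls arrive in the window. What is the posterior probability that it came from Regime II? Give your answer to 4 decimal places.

0.0053

Apply Bayes' rule: the posterior for each component is proportional to its prior times its likelihood at x.
Poisson probabilities:
  f_I = e^(−5.3)·5.3^5/5! = 0.173955
  f_II = e^(−13.9)·13.9^5/5! = 0.00397374
Multiply by the mixture weights:
  w_I·f_I = 0.81 × 0.173955 = 0.140904
  w_II·f_II = 0.19 × 0.00397374 = 0.000755011
Normaliser: 0.140904 + 0.000755011 = 0.141659
Responsibility of Regime II: 0.000755011 / 0.141659 ≈ 0.0053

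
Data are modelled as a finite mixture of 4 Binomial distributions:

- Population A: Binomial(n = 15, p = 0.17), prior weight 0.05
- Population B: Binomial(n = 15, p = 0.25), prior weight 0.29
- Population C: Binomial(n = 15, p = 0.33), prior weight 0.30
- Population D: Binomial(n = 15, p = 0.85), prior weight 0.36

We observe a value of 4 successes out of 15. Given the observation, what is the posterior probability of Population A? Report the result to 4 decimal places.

Posterior ∝ prior × likelihood, so P(k | x) ∝ π_k f_k(x); normalise over all components.
Binomial probabilities:
  p_A = 0.146821
  p_B = 0.225199
  p_C = 0.197702
  p_D = 6.16328e-07
Unnormalised posteriors:
  π_A·p_A = 0.05 × 0.146821 = 0.00734104
  π_B·p_B = 0.29 × 0.225199 = 0.0653077
  π_C·p_C = 0.30 × 0.197702 = 0.0593106
  π_D·p_D = 0.36 × 6.16328e-07 = 2.21878e-07
Marginal: 0.00734104 + 0.0653077 + 0.0593106 + 2.21878e-07 = 0.13196
P(Population A | data) = 0.00734104 / 0.13196 ≈ 0.0556

0.0556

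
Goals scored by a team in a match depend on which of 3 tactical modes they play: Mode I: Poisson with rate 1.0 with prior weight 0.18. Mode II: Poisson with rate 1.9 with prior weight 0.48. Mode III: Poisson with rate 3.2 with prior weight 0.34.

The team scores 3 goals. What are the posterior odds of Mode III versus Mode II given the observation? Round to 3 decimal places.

0.922

Since P(k|x) ∝ w_k f_k(x), the posterior odds are w_i f_i(x) / (w_j f_j(x)).
Component likelihoods at x = 3 goals:
  p_I = 0.0613132
  p_II = 0.170982
  p_III = 0.222616
Odds = (0.34/0.48) × (0.222616/0.170982) = 0.708333 × 1.30199 ≈ 0.922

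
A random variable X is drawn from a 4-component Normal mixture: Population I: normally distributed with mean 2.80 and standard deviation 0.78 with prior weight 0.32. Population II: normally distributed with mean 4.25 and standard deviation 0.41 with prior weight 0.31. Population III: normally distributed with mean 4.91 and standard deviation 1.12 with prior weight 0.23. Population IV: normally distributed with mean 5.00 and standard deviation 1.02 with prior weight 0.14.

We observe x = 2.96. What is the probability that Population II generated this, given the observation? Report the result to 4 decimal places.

Posterior ∝ prior × likelihood, so P(k | x) ∝ π_k f_k(x); normalise over all components.
Component likelihoods at x = 2.96:
  L_I = (1/(0.78·√(2π)))·exp(−(2.96−2.80)²/(2·0.78²)) = 0.511464·exp(-0.02104) = 0.500816
  L_II = (1/(0.41·√(2π)))·exp(−(2.96−4.25)²/(2·0.41²)) = 0.973030·exp(-4.94973) = 0.00689421
  L_III = (1/(1.12·√(2π)))·exp(−(2.96−4.91)²/(2·1.12²)) = 0.356198·exp(-1.51566) = 0.0782433
  L_IV = (1/(1.02·√(2π)))·exp(−(2.96−5.00)²/(2·1.02²)) = 0.391120·exp(-2.00000) = 0.0529323
Unnormalised posteriors:
  π_I·L_I = 0.32 × 0.500816 = 0.160261
  π_II·L_II = 0.31 × 0.00689421 = 0.00213721
  π_III·L_III = 0.23 × 0.0782433 = 0.017996
  π_IV·L_IV = 0.14 × 0.0529323 = 0.00741052
Evidence: 0.160261 + 0.00213721 + 0.017996 + 0.00741052 = 0.187805
Responsibility of Population II: 0.00213721 / 0.187805 ≈ 0.0114

0.0114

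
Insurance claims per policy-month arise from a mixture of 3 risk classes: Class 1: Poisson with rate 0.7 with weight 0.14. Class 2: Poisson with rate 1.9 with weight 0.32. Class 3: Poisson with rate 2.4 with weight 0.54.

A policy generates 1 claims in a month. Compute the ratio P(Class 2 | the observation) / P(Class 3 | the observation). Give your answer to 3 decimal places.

0.773

Since P(k|x) ∝ w_k f_k(x), the posterior odds are w_i f_i(x) / (w_j f_j(x)).
Component likelihoods at x = 1 claims:
  p_1 = e^(−0.7)·0.7^1/1! = 0.34761
  p_2 = e^(−1.9)·1.9^1/1! = 0.28418
  p_3 = e^(−2.4)·2.4^1/1! = 0.217723
Posterior odds = (w_2·p_2) / (w_3·p_3) = (0.32·0.28418) / (0.54·0.217723) = 0.0909377 / 0.11757 ≈ 0.773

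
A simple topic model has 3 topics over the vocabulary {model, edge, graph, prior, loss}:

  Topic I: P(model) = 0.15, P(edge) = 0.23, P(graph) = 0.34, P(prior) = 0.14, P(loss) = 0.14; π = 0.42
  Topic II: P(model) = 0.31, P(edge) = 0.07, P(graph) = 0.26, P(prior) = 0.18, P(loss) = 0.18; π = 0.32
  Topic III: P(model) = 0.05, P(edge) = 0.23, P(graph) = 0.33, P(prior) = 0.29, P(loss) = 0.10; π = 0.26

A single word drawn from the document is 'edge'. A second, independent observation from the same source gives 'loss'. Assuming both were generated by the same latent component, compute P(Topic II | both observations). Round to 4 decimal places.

Posterior ∝ prior × likelihood, so P(k | x) ∝ P(Z=k) f_k(x); normalise over all components.
Since both observations come from the same component, the likelihood for component k is f_k(x₁)·f_k(x₂).
  L_I = [0.23] × [0.14] = 0.0322
  L_II = [0.07] × [0.18] = 0.0126
  L_III = [0.23] × [0.1] = 0.023
Weight by the priors:
  P(Z=I)·L_I = 0.42 × 0.0322 = 0.013524
  P(Z=II)·L_II = 0.32 × 0.0126 = 0.004032
  P(Z=III)·L_III = 0.26 × 0.023 = 0.00598
Sum: 0.013524 + 0.004032 + 0.00598 = 0.023536
P(Topic II | data) ≈ 0.1713

0.1713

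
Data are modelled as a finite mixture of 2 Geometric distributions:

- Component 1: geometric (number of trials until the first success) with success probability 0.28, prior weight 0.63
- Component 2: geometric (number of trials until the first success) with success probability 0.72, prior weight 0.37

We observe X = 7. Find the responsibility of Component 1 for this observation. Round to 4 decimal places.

By Bayes' theorem, P(k | x) = π_k f_k(x) / Σ_j π_j f_j(x).
Geometric probabilities:
  p_1 = 0.0390079
  p_2 = 0.000346961
Unnormalised posteriors:
  π_1·p_1 = 0.63 × 0.0390079 = 0.024575
  π_2·p_2 = 0.37 × 0.000346961 = 0.000128376
Normaliser: 0.024575 + 0.000128376 = 0.0247034
P(Component 1 | 7) = 0.024575 / 0.0247034 ≈ 0.9948

0.9948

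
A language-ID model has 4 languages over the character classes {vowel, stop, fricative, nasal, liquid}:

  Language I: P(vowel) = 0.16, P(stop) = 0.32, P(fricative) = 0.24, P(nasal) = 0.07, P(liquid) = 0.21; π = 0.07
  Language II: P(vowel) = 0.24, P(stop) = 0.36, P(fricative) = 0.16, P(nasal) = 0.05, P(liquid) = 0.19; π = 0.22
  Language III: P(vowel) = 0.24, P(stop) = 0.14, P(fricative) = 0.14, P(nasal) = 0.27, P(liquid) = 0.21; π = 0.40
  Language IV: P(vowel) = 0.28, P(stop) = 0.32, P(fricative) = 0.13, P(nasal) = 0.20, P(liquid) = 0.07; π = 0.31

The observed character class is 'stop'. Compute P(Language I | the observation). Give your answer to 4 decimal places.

The responsibility of component k is π_k f_k(x) divided by Σ_j π_j f_j(x).
Evaluate each component's likelihood at the observed value:
  p_I = P(stop | comp) = 0.32
  p_II = P(stop | comp) = 0.36
  p_III = P(stop | comp) = 0.14
  p_IV = P(stop | comp) = 0.32
Unnormalised posteriors:
  π_I·p_I = 0.07 × 0.32 = 0.0224
  π_II·p_II = 0.22 × 0.36 = 0.0792
  π_III·p_III = 0.40 × 0.14 = 0.056
  π_IV·p_IV = 0.31 × 0.32 = 0.0992
Denominator: 0.0224 + 0.0792 + 0.056 + 0.0992 = 0.2568
P(Language I | the observation) ≈ 0.0872

0.0872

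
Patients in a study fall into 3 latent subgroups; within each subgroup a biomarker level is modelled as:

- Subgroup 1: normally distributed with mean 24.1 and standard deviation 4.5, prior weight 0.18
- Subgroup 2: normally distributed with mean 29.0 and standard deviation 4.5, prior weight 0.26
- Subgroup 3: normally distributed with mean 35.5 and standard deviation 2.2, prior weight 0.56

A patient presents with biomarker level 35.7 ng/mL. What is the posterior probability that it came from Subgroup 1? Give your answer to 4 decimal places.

0.0053

Apply Bayes' rule: the posterior for each component is proportional to its prior times its likelihood at x.
Normal densities:
  L_1 = (1/(4.5·√(2π)))·exp(−(35.7−24.1)²/(2·4.5²)) = 0.088654·exp(-3.32247) = 0.00319718
  L_2 = (1/(4.5·√(2π)))·exp(−(35.7−29.0)²/(2·4.5²)) = 0.088654·exp(-1.10840) = 0.0292636
  L_3 = (1/(2.2·√(2π)))·exp(−(35.7−35.5)²/(2·2.2²)) = 0.181337·exp(-0.00413) = 0.18059
Weight by the priors:
  w_1·L_1 = 0.18 × 0.00319718 = 0.000575493
  w_2·L_2 = 0.26 × 0.0292636 = 0.00760853
  w_3·L_3 = 0.56 × 0.18059 = 0.10113
Marginal: 0.000575493 + 0.00760853 + 0.10113 = 0.109314
P(Subgroup 1 | 35.7 ng/mL) = 0.000575493 / 0.109314 ≈ 0.0053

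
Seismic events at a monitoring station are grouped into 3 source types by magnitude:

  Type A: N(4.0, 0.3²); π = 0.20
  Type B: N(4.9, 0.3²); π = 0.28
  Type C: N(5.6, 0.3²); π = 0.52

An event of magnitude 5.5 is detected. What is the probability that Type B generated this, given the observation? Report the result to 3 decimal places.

Posterior ∝ prior × likelihood, so P(k | x) ∝ π_k f_k(x); normalise over all components.
Normal densities:
  L_A = 4.95573e-06
  L_B = 0.17997
  L_C = 1.25794
Unnormalised posteriors:
  π_A·L_A = 0.20 × 4.95573e-06 = 9.91146e-07
  π_B·L_B = 0.28 × 0.17997 = 0.0503916
  π_C·L_C = 0.52 × 1.25794 = 0.654131
Sum: 9.91146e-07 + 0.0503916 + 0.654131 = 0.704523
P(Type B | x) ≈ 0.072

0.072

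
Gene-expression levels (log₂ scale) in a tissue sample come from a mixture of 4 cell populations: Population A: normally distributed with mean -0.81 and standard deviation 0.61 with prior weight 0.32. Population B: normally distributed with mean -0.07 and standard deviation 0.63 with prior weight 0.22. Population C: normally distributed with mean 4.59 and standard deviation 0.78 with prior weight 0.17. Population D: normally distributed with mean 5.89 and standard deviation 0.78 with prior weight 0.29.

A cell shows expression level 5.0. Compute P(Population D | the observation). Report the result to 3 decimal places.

0.505

P(component k | x) = π_k·f_k(x) / marginal(x), where marginal(x) = Σ_j π_j·f_j(x).
Component likelihoods at x = 5.0:
  f_A = (1/(0.61·√(2π)))·exp(−(5.0−-0.81)²/(2·0.61²)) = 0.654004·exp(-45.35891) = 1.30754e-20
  f_B = (1/(0.63·√(2π)))·exp(−(5.0−-0.07)²/(2·0.63²)) = 0.633242·exp(-32.38209) = 5.47278e-15
  f_C = (1/(0.78·√(2π)))·exp(−(5.0−4.59)²/(2·0.78²)) = 0.511464·exp(-0.13815) = 0.44547
  f_D = (1/(0.78·√(2π)))·exp(−(5.0−5.89)²/(2·0.78²)) = 0.511464·exp(-0.65097) = 0.266749
Weight by the priors:
  π_A·f_A = 0.32 × 1.30754e-20 = 4.18414e-21
  π_B·f_B = 0.22 × 5.47278e-15 = 1.20401e-15
  π_C·f_C = 0.17 × 0.44547 = 0.0757298
  π_D·f_D = 0.29 × 0.266749 = 0.0773572
Denominator: 4.18414e-21 + 1.20401e-15 + 0.0757298 + 0.0773572 = 0.153087
P(Population D | the observation) = 0.0773572 / 0.153087 ≈ 0.505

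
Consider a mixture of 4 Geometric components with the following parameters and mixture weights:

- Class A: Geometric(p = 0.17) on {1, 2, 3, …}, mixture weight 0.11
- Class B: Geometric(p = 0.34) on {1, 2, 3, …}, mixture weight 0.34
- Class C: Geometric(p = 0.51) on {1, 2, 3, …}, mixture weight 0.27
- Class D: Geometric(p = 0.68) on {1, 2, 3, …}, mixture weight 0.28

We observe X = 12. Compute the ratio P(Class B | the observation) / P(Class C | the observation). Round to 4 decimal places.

Posterior odds = (π_i f_i(x)) / (π_j f_j(x)); the normalising sum cancels.
Component likelihoods at x = 12:
  p_A = 0.0218931
  p_B = 0.00351935
  p_C = 0.000199401
  p_D = 2.44996e-06
Posterior odds = (π_B·p_B) / (π_C·p_C) = (0.34·0.00351935) / (0.27·0.000199401) = 0.00119658 / 5.38382e-05 ≈ 22.2254

22.2254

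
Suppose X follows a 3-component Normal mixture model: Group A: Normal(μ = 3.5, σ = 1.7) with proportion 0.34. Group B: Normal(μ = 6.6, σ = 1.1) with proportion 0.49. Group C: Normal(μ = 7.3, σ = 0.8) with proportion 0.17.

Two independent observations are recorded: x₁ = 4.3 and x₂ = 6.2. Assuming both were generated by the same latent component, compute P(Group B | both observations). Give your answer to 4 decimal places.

0.5873

The responsibility of component k is w_k f_k(x) divided by Σ_j w_j f_j(x).
Since both observations come from the same component, the likelihood for component k is f_k(x₁)·f_k(x₂).
  p_A = [(1/(1.7·√(2π)))·exp(−(4.3−3.5)²/(2·1.7²)) = 0.234672·exp(-0.11073) = 0.210074] × [0.0664828] = 0.0139663
  p_B = [(1/(1.1·√(2π)))·exp(−(4.3−6.6)²/(2·1.1²)) = 0.362675·exp(-2.18595) = 0.0407541] × [0.339472] = 0.0138349
  p_C = [(1/(0.8·√(2π)))·exp(−(4.3−7.3)²/(2·0.8²)) = 0.498678·exp(-7.03125) = 0.000440745] × [0.193765] = 8.5401e-05
Multiply by the mixture weights:
  w_A·p_A = 0.34 × 0.0139663 = 0.00474855
  w_B·p_B = 0.49 × 0.0138349 = 0.00677908
  w_C·p_C = 0.17 × 8.5401e-05 = 1.45182e-05
Denominator: 0.00474855 + 0.00677908 + 1.45182e-05 = 0.0115422
So the posterior for Group B is 0.00677908 / 0.0115422 ≈ 0.5873.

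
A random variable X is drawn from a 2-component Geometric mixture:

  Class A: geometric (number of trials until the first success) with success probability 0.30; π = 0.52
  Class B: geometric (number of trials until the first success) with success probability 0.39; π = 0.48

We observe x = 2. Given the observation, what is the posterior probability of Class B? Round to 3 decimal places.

The responsibility of component k is P(Z=k) f_k(x) divided by Σ_j P(Z=j) f_j(x).
Geometric probabilities:
  L_A = 0.30·(1−0.30)^1 = 0.30·0.7 = 0.21
  L_B = 0.39·(1−0.39)^1 = 0.39·0.61 = 0.2379
Weight by the priors:
  P(Z=A)·L_A = 0.52 × 0.21 = 0.1092
  P(Z=B)·L_B = 0.48 × 0.2379 = 0.114192
Sum: 0.1092 + 0.114192 = 0.223392
Responsibility of Class B: 0.114192 / 0.223392 ≈ 0.511

0.511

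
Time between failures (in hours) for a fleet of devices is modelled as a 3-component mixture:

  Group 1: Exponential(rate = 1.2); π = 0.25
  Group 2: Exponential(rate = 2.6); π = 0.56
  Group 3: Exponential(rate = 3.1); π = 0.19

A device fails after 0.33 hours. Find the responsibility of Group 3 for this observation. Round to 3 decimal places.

P(component k | x) = π_k·f_k(x) / marginal(x), where marginal(x) = Σ_j π_j·f_j(x).
Evaluate each component's likelihood at the observed value:
  p_1 = 0.807608
  p_2 = 1.10242
  p_3 = 1.1145
Prior × likelihood for each component:
  π_1·p_1 = 0.25 × 0.807608 = 0.201902
  π_2·p_2 = 0.56 × 1.10242 = 0.617357
  π_3·p_3 = 0.19 × 1.1145 = 0.211754
Normaliser: 0.201902 + 0.617357 + 0.211754 = 1.03101
P(Group 3 | the observation) = 0.211754 / 1.03101 ≈ 0.205

0.205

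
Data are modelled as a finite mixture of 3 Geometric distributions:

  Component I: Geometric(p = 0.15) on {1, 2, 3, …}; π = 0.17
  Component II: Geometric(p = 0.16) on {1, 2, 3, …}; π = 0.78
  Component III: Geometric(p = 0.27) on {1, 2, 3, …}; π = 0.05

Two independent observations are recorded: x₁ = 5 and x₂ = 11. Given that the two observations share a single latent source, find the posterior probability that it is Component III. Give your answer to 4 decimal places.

P(component k | x) = P(Z=k)·f_k(x) / marginal(x), where marginal(x) = Σ_j P(Z=j)·f_j(x).
Since both observations come from the same component, the likelihood for component k is f_k(x₁)·f_k(x₂).
  L_I = [0.15·(1−0.15)^4 = 0.15·0.522006 = 0.0783009] × [0.0295312] = 0.00231232
  L_II = [0.16·(1−0.16)^4 = 0.16·0.497871 = 0.0796594] × [0.0279842] = 0.0022292
  L_III = [0.27·(1−0.27)^4 = 0.27·0.283982 = 0.0766753] × [0.0116036] = 0.000889708
Unnormalised posteriors:
  P(Z=I)·L_I = 0.17 × 0.00231232 = 0.000393094
  P(Z=II)·L_II = 0.78 × 0.0022292 = 0.00173878
  P(Z=III)·L_III = 0.05 × 0.000889708 = 4.44854e-05
Marginal: 0.000393094 + 0.00173878 + 4.44854e-05 = 0.00217636
P(Component III | data) ≈ 0.0204

0.0204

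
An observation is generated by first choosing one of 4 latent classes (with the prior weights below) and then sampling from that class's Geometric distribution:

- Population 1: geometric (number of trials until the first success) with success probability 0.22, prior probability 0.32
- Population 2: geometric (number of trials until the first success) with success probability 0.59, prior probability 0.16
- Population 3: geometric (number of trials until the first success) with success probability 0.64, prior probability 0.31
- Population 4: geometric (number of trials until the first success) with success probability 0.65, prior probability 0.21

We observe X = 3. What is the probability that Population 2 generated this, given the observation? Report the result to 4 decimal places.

0.1569

Apply Bayes' rule: the posterior for each component is proportional to its prior times its likelihood at x.
Geometric probabilities:
  L_1 = 0.22·(1−0.22)^2 = 0.22·0.6084 = 0.133848
  L_2 = 0.59·(1−0.59)^2 = 0.59·0.1681 = 0.099179
  L_3 = 0.64·(1−0.64)^2 = 0.64·0.1296 = 0.082944
  L_4 = 0.65·(1−0.65)^2 = 0.65·0.1225 = 0.079625
Multiply by the mixture weights:
  π_1·L_1 = 0.32 × 0.133848 = 0.0428314
  π_2·L_2 = 0.16 × 0.099179 = 0.0158686
  π_3·L_3 = 0.31 × 0.082944 = 0.0257126
  π_4·L_4 = 0.21 × 0.079625 = 0.0167212
Evidence: 0.0428314 + 0.0158686 + 0.0257126 + 0.0167212 = 0.101134
P(Population 2 | 3) ≈ 0.1569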